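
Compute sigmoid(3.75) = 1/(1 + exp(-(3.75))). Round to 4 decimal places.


Compute exp(-3.7500) = 0.0235.
Sigmoid = 1 / (1 + 0.0235) = 1 / 1.0235 = 0.9770.

0.9770


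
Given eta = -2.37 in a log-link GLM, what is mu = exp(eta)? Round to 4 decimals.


Apply the inverse link:
mu = e^-2.37 = 0.0935.

0.0935


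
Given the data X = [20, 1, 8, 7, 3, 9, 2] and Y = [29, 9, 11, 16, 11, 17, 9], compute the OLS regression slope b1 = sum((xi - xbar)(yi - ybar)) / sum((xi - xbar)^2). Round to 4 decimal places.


First compute the means: xbar = 7.1429, ybar = 14.5714.
Then S_xx = sum((xi - xbar)^2) = 250.8571.
S_xy = sum((xi - xbar)(yi - ybar)) = 264.4286.
b1 = S_xy / S_xx = 264.4286 / 250.8571 = 1.0541.

1.0541


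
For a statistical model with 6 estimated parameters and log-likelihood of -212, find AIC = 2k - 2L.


AIC = 2k - 2*loglik = 2(6) - 2(-212).
= 12 + 424 = 436.

436


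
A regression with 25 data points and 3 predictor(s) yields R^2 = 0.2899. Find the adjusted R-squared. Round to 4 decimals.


Adjusted R^2 = 1 - (1 - R^2) * (n-1)/(n-p-1).
(1 - R^2) = 0.7101.
(n-1)/(n-p-1) = 24/21.
(1 - R^2) * (n-1) = 0.7101 * 24 = 17.0424.
Divide by (n-p-1): 17.0424 / 21 = 0.8115.
Adj R^2 = 1 - 0.8115 = 0.1885.

0.1885


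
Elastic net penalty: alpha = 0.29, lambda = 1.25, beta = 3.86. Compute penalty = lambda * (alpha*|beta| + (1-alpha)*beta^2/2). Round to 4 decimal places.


L1 component = 0.29 * |3.86| = 1.1194.
L2 component = 0.71 * 3.86^2 / 2 = 5.2894.
Penalty = 1.25 * (1.1194 + 5.2894) = 1.25 * 6.4088 = 8.0109.

8.0109


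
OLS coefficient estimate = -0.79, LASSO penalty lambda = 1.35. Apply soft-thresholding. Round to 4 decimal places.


Check: |-0.79| = 0.79 vs lambda = 1.35.
Since |beta| <= lambda, the coefficient is set to 0.
Soft-thresholded coefficient = 0.0000.

0.0000


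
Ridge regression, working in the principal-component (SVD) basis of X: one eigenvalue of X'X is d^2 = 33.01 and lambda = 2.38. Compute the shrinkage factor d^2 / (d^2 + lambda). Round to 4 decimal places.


d^2 + lambda = 33.01 + 2.38 = 35.3900.
Shrinkage factor = 33.01/35.3900 = 0.9327.

0.9327


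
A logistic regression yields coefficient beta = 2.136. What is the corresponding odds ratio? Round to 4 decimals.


exp(2.136) = 8.4655.
So the odds ratio is 8.4655.

8.4655


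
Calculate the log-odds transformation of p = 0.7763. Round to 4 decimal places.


Compute the odds: 0.7763/0.2237 = 3.4703.
Take the natural log: ln(3.4703) = 1.2442.

1.2442


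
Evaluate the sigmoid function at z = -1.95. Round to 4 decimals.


exp(1.9500) = 7.0287.
1 + exp(-z) = 8.0287.
sigmoid = 1/8.0287 = 0.1246.

0.1246


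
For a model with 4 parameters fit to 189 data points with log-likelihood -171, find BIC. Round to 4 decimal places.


ln(189) = 5.241747.
k * ln(n) = 4 * 5.241747 = 20.966988.
-2L = 342.
BIC = 20.966988 + 342 = 362.966988, which rounds to 362.9670.

362.9670


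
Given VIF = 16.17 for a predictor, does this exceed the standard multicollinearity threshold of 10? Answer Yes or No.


Compare VIF = 16.17 to the threshold of 10.
16.17 >= 10, so the answer is Yes.

Yes


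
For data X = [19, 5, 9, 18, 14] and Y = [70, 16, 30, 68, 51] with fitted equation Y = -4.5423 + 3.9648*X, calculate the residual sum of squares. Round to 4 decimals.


For each point, residual = actual - predicted.
Residuals: [-0.7889, 0.7183, -1.1409, 1.1759, 0.0351].
Sum of squared residuals = 3.8239.

3.8239


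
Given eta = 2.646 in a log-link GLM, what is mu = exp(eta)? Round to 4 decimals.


Apply the inverse link:
mu = e^2.646 = 14.0975.

14.0975


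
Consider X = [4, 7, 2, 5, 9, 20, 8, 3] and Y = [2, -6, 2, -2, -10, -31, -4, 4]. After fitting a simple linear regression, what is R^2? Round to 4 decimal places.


The fitted line is Y = 8.5165 + -1.9505*X.
SSres = 22.3187, SStot = 887.8750.
R^2 = 1 - SSres/SStot = 0.9749.

0.9749


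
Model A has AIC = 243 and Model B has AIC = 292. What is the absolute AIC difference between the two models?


Absolute difference = |243 - 292| = 49.
The model with lower AIC (A) is preferred.

49


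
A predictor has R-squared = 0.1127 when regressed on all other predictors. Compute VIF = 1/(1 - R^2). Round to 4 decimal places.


Using VIF = 1/(1 - R^2_j):
1 - 0.1127 = 0.8873.
VIF = 1.1270.

1.1270


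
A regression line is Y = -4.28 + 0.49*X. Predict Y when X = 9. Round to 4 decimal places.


Predicted value:
Y = -4.28 + (0.49)(9) = -4.28 + 4.4100 = 0.1300.

0.1300


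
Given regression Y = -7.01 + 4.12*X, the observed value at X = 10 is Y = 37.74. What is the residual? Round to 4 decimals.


Predicted = -7.01 + 4.12 * 10 = 34.1900.
Residual = 37.74 - 34.1900 = 3.5500.

3.5500


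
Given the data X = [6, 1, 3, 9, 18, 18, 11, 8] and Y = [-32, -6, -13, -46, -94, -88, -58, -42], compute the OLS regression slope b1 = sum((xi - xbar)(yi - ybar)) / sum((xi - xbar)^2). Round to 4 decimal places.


The sample means are xbar = 9.2500 and ybar = -47.3750.
Compute S_xx = 275.5000 and S_xy = -1395.2500.
Slope b1 = S_xy / S_xx = -1395.2500 / 275.5000 = -5.0644.

-5.0644


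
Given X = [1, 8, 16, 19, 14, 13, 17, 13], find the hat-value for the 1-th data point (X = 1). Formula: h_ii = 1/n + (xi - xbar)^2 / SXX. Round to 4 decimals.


Mean of X: xbar = 12.6250.
SXX = 229.8750.
For X = 1: h = 1/8 + (1 - 12.6250)^2/229.8750 = 0.7129.

0.7129


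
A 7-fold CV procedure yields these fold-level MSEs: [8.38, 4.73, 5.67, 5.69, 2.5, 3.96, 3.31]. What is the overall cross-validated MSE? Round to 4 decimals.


Total MSE across folds = 34.2400.
CV-MSE = 34.2400/7 = 4.8914.

4.8914


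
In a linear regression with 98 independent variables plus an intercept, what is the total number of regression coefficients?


Including the intercept, the model has 98 predictor coefficients + 1 intercept.
Total = 99.

99


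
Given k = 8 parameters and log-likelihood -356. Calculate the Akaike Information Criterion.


Compute:
2k = 2*8 = 16.
-2*loglik = -2*(-356) = 712.
AIC = 16 + 712 = 728.

728


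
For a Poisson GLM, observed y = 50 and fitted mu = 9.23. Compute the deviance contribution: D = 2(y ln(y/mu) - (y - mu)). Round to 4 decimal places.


y/mu = 50/9.23 = 5.417118 (approx.), and ln(50/9.23) = 1.689564.
y * ln(y/mu) = 50 * 1.689564 = 84.478200.
y - mu = 40.77.
D = 2 * (84.478200 - 40.77) = 87.416400, which rounds to 87.4164.

87.4164


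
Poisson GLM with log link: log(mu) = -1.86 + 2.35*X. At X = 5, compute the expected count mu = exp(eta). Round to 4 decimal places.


Linear predictor: eta = -1.86 + (2.35)(5) = 9.8900.
Expected count: mu = exp(9.8900) = 19732.0599.

19732.0599


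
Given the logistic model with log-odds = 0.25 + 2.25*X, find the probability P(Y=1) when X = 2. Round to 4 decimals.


Compute z = 0.25 + (2.25)(2) = 4.7500.
exp(-z) = 0.0087.
P = 1/(1 + 0.0087) = 0.9914.

0.9914


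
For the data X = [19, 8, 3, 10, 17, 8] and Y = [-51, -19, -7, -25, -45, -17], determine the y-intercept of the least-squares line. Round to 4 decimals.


First find the slope: b1 = -2.8241.
Means: xbar = 10.8333, ybar = -27.3333.
b0 = ybar - b1 * xbar = -27.3333 - -2.8241 * 10.8333 = 3.2607.

3.2607


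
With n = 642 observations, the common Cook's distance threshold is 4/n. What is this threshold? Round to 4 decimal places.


Using the rule of thumb:
Threshold = 4 / 642 = 0.0062.

0.0062


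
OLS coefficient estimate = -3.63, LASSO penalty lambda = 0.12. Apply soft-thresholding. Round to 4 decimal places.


Absolute value: |-3.63| = 3.63.
Compare to lambda = 0.12.
Since |beta| > lambda, coefficient = sign(beta)*(|beta| - lambda) = -3.5100.

-3.5100


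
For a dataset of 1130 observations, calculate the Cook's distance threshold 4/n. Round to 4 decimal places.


Using the rule of thumb:
Threshold = 4 / 1130 = 0.0035.

0.0035


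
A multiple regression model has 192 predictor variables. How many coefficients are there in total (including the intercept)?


Each predictor gets one coefficient, plus one intercept.
Total parameters = 192 + 1 = 193.

193


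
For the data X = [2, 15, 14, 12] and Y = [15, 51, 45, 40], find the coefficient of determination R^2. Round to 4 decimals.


Fit the OLS line: b0 = 9.3770, b1 = 2.6393.
SSres = 7.1148.
SStot = 750.7500.
R^2 = 1 - 7.1148/750.7500 = 0.9905.

0.9905


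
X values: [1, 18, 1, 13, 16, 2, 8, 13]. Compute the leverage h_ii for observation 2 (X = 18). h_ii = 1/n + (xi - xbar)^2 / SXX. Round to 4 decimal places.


Compute xbar = 9.0000 with n = 8 observations.
SXX = 340.0000.
Leverage = 1/8 + (18 - 9.0000)^2/340.0000 = 0.3632.

0.3632


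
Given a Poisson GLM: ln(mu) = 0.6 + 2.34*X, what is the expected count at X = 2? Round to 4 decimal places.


eta = 0.6 + 2.34 * 2 = 5.2800.
mu = exp(5.2800) = 196.3699.

196.3699


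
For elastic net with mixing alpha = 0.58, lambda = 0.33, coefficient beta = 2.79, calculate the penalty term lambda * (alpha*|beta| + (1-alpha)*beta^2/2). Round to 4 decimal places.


L1 component = 0.58 * |2.79| = 1.6182.
L2 component = 0.42 * 2.79^2 / 2 = 1.6347.
Penalty = 0.33 * (1.6182 + 1.6347) = 0.33 * 3.2529 = 1.0734.

1.0734


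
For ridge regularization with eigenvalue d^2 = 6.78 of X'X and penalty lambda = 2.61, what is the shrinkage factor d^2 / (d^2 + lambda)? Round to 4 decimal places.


d^2 + lambda = 6.78 + 2.61 = 9.3900.
Shrinkage factor = 6.78/9.3900 = 0.7220.

0.7220


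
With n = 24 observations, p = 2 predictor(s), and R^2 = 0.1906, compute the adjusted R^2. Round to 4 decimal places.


Plug in: Adj R^2 = 1 - (1 - 0.1906) * 23/21.
= 1 - 0.8094 * 23/21
= 1 - 18.6162 / 21
= 1 - 0.8865 = 0.1135.

0.1135


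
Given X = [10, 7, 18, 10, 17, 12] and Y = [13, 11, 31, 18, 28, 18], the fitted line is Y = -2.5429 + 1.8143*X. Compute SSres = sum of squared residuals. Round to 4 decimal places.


Predicted values from Y = -2.5429 + 1.8143*X.
Residuals: [-2.6001, 0.8428, 0.8855, 2.3999, -0.3002, -1.2287].
SSres = 15.6143.

15.6143


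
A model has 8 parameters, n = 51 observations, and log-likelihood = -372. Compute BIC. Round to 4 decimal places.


ln(51) = 3.931826.
k * ln(n) = 8 * 3.931826 = 31.454608.
-2L = 744.
BIC = 31.454608 + 744 = 775.454608, which rounds to 775.4546.

775.4546


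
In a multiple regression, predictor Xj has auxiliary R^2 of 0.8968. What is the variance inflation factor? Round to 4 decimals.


Using VIF = 1/(1 - R^2_j):
1 - 0.8968 = 0.1032.
VIF = 9.6899.

9.6899


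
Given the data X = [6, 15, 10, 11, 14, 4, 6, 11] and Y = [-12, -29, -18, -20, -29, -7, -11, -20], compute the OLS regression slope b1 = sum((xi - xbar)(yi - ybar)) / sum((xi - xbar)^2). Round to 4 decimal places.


Calculate xbar = 9.6250, ybar = -18.2500.
S_xx = 109.8750, S_xy = -221.7500.
Using b1 = S_xy / S_xx = -221.7500 / 109.8750, we get b1 = -2.0182.

-2.0182


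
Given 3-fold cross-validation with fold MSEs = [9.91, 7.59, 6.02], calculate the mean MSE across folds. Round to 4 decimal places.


Add all fold MSEs: 23.5200.
Divide by k = 3: 23.5200/3 = 7.8400.

7.8400


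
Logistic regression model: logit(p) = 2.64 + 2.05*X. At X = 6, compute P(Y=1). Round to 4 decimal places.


Compute z = 2.64 + (2.05)(6) = 14.9400.
exp(-z) = 0.0000.
P = 1/(1 + 0.0000) = 1.0000.

1.0000


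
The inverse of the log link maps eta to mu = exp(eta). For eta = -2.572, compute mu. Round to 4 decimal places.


Apply the inverse link:
mu = e^-2.572 = 0.0764.

0.0764


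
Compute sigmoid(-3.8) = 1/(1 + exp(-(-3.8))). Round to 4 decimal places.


Compute exp(3.8000) = 44.7012.
Sigmoid = 1 / (1 + 44.7012) = 1 / 45.7012 = 0.0219.

0.0219


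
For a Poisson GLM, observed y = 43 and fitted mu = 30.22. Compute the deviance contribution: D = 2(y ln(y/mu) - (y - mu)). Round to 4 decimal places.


y/mu = 43/30.22 = 1.422899 (approx.), and ln(43/30.22) = 0.352696.
y * ln(y/mu) = 43 * 0.352696 = 15.165928.
y - mu = 12.78.
D = 2 * (15.165928 - 12.78) = 4.771856, which rounds to 4.7719.

4.7719


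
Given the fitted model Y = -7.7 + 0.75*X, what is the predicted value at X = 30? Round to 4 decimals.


Plug X = 30 into Y = -7.7 + 0.75*X:
Y = -7.7 + 22.5000 = 14.8000.

14.8000


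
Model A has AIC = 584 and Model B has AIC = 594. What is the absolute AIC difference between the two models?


Absolute difference = |584 - 594| = 10.
The model with lower AIC (A) is preferred.

10


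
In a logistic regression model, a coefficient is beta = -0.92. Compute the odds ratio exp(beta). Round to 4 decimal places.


Odds ratio = exp(beta) = exp(-0.92).
= 0.3985.

0.3985


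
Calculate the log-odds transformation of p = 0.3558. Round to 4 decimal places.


The odds are p/(1-p) = 0.3558 / 0.6442 = 0.5523.
logit(p) = ln(0.5523) = -0.5936.

-0.5936


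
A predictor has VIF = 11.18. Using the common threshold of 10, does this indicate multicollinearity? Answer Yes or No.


Check: VIF = 11.18 vs threshold = 10.
Since 11.18 >= 10, the answer is Yes.

Yes


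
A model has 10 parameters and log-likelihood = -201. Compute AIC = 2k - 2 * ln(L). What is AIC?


AIC = 2k - 2*loglik = 2(10) - 2(-201).
= 20 + 402 = 422.

422


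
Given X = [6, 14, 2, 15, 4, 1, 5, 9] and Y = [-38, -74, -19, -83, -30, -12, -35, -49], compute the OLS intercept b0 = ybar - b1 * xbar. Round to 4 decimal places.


Compute b1 = -4.7656 from the OLS formula.
With xbar = 7.0000 and ybar = -42.5000, the intercept is:
b0 = -42.5000 - -4.7656 * 7.0000 = -9.1406.

-9.1406


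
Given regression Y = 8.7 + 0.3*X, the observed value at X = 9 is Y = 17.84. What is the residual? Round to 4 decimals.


Predicted = 8.7 + 0.3 * 9 = 11.4000.
Residual = 17.84 - 11.4000 = 6.4400.

6.4400


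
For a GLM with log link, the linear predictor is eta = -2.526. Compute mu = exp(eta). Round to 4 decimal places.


mu = exp(eta) = exp(-2.526).
= 0.0800.

0.0800


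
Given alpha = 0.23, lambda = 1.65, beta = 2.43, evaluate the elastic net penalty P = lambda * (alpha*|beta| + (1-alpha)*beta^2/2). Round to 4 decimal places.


alpha * |beta| = 0.23 * 2.43 = 0.5589.
(1-alpha) * beta^2/2 = 0.77 * 5.9049/2 = 2.2734.
Total = 1.65 * (0.5589 + 2.2734) = 4.6733.

4.6733


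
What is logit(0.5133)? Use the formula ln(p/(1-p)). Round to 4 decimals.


The odds are p/(1-p) = 0.5133 / 0.4867 = 1.0547.
logit(p) = ln(1.0547) = 0.0532.

0.0532


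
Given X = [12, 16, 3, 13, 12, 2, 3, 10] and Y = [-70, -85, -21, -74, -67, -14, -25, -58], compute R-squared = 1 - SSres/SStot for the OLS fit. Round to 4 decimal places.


The fitted line is Y = -6.7956 + -5.0653*X.
SSres = 35.0018, SStot = 5291.5000.
R^2 = 1 - SSres/SStot = 0.9934.

0.9934


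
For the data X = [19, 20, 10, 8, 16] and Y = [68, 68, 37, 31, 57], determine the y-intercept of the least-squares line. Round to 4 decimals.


Compute b1 = 3.2240 from the OLS formula.
With xbar = 14.6000 and ybar = 52.2000, the intercept is:
b0 = 52.2000 - 3.2240 * 14.6000 = 5.1302.

5.1302


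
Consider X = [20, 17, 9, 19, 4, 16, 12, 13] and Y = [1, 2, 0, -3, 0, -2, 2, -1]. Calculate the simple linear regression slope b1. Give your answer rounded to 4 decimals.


First compute the means: xbar = 13.7500, ybar = -0.1250.
Then S_xx = sum((xi - xbar)^2) = 203.5000.
S_xy = sum((xi - xbar)(yi - ybar)) = -10.2500.
b1 = S_xy / S_xx = -10.2500 / 203.5000 = -0.0504.

-0.0504


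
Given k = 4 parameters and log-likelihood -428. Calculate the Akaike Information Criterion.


Compute:
2k = 2*4 = 8.
-2*loglik = -2*(-428) = 856.
AIC = 8 + 856 = 864.

864


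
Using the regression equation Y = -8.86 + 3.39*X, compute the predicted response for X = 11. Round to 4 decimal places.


Plug X = 11 into Y = -8.86 + 3.39*X:
Y = -8.86 + 37.2900 = 28.4300.

28.4300


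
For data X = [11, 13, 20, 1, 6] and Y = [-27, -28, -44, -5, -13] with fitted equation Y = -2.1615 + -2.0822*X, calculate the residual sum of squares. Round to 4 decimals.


Predicted values from Y = -2.1615 + -2.0822*X.
Residuals: [-1.9343, 1.2301, -0.1945, -0.7563, 1.6547].
SSres = 8.6025.

8.6025


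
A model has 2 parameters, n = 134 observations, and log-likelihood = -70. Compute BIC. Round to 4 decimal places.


ln(134) = 4.897840.
k * ln(n) = 2 * 4.897840 = 9.795680.
-2L = 140.
BIC = 9.795680 + 140 = 149.795680, which rounds to 149.7957.

149.7957


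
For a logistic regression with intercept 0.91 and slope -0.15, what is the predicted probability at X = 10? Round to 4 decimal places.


Linear predictor: z = 0.91 + -0.15 * 10 = -0.5900.
P = 1/(1 + exp(0.5900)) = 1/(1 + 1.8040) = 0.3566.

0.3566


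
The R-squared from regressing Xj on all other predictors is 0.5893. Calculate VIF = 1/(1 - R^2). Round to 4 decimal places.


Denominator: 1 - 0.5893 = 0.4107.
VIF = 1 / 0.4107 = 2.4349.

2.4349


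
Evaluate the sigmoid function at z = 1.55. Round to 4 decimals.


First, exp(-1.5500) = 0.2122.
Then sigma(z) = 1/(1 + 0.2122) = 0.8249.

0.8249


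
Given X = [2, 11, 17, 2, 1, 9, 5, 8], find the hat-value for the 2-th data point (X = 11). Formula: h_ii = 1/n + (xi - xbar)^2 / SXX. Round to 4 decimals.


Compute xbar = 6.8750 with n = 8 observations.
SXX = 210.8750.
Leverage = 1/8 + (11 - 6.8750)^2/210.8750 = 0.2057.

0.2057


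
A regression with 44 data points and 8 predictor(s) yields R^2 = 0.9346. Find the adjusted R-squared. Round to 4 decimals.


Adjusted R^2 = 1 - (1 - R^2) * (n-1)/(n-p-1).
(1 - R^2) = 0.0654.
(n-1)/(n-p-1) = 43/35.
(1 - R^2) * (n-1) = 0.0654 * 43 = 2.8122.
Divide by (n-p-1): 2.8122 / 35 = 0.0803.
Adj R^2 = 1 - 0.0803 = 0.9197.

0.9197


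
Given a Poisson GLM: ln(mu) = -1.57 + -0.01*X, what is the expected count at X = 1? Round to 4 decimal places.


eta = -1.57 + -0.01 * 1 = -1.5800.
mu = exp(-1.5800) = 0.2060.

0.2060


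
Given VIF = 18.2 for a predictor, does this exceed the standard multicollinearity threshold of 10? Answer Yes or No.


Check: VIF = 18.2 vs threshold = 10.
Since 18.2 >= 10, the answer is Yes.

Yes


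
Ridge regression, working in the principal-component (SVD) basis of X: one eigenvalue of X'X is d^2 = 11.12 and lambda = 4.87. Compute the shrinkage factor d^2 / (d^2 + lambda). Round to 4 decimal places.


Denominator = d^2 + lambda = 11.12 + 4.87 = 15.9900.
Shrinkage = 11.12 / 15.9900 = 0.6954.

0.6954


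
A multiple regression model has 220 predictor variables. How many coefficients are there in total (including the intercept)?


Total coefficients = number of predictors + 1 (for the intercept).
= 220 + 1 = 221.

221


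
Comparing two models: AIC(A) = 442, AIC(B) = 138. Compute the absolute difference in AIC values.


|AIC_A - AIC_B| = |442 - 138| = 304.
Model B is preferred (lower AIC).

304


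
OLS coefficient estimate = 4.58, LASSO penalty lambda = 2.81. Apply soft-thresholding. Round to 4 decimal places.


|beta_OLS| = 4.58.
lambda = 2.81.
Since |beta| > lambda, coefficient = sign(beta)*(|beta| - lambda) = 1.7700.
Result = 1.7700.

1.7700


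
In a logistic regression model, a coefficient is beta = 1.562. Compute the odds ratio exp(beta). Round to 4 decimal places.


exp(1.562) = 4.7683.
So the odds ratio is 4.7683.

4.7683


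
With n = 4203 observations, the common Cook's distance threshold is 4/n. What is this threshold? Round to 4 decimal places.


Cook's distance cutoff = 4/n = 4/4203.
= 0.0010.

0.0010


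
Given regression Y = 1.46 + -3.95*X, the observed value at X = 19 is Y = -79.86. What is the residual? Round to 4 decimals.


Predicted = 1.46 + -3.95 * 19 = -73.5900.
Residual = -79.86 - -73.5900 = -6.2700.

-6.2700


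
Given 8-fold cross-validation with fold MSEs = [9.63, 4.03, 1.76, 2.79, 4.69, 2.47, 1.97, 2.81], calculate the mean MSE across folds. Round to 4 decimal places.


Total MSE across folds = 30.1500.
CV-MSE = 30.1500/8 = 3.7688.

3.7688


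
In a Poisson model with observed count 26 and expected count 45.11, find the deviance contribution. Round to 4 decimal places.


First: ln(26/45.11) = -0.551007.
Then: 26 * -0.551007 = -14.326182.
y - mu = 26 - 45.11 = -19.11.
D = 2(-14.326182 - -19.11) = 9.567636, which rounds to 9.5676.

9.5676


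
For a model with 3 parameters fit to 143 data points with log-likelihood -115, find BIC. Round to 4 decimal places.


ln(143) = 4.962845.
k * ln(n) = 3 * 4.962845 = 14.888535.
-2L = 230.
BIC = 14.888535 + 230 = 244.888535, which rounds to 244.8885.

244.8885


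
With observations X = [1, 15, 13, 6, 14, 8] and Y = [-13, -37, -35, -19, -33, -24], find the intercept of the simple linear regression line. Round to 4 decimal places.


First find the slope: b1 = -1.7492.
Means: xbar = 9.5000, ybar = -26.8333.
b0 = ybar - b1 * xbar = -26.8333 - -1.7492 * 9.5000 = -10.2163.

-10.2163


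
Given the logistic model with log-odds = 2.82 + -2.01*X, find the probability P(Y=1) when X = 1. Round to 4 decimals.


Compute z = 2.82 + (-2.01)(1) = 0.8100.
exp(-z) = 0.4449.
P = 1/(1 + 0.4449) = 0.6921.

0.6921


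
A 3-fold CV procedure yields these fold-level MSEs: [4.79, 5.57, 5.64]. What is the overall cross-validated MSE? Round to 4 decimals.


Add all fold MSEs: 16.0000.
Divide by k = 3: 16.0000/3 = 5.3333.

5.3333


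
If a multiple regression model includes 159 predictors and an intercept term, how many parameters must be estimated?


Total coefficients = number of predictors + 1 (for the intercept).
= 159 + 1 = 160.

160


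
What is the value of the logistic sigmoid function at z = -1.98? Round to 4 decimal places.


First, exp(1.9800) = 7.2427.
Then sigma(z) = 1/(1 + 7.2427) = 0.1213.

0.1213


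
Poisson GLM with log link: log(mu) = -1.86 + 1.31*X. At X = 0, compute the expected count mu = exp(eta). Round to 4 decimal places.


eta = -1.86 + 1.31 * 0 = -1.8600.
mu = exp(-1.8600) = 0.1557.

0.1557


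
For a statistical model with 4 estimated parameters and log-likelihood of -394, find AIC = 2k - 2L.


AIC = 2k - 2*loglik = 2(4) - 2(-394).
= 8 + 788 = 796.

796


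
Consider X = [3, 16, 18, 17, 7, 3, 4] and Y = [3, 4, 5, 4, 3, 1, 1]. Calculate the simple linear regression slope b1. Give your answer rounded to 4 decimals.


First compute the means: xbar = 9.7143, ybar = 3.0000.
Then S_xx = sum((xi - xbar)^2) = 291.4286.
S_xy = sum((xi - xbar)(yi - ybar)) = 55.0000.
b1 = S_xy / S_xx = 55.0000 / 291.4286 = 0.1887.

0.1887


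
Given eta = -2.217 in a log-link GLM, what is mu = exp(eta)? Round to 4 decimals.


The inverse log link gives:
mu = exp(-2.217) = 0.1089.

0.1089


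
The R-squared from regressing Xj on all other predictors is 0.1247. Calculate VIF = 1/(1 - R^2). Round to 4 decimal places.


Using VIF = 1/(1 - R^2_j):
1 - 0.1247 = 0.8753.
VIF = 1.1425.

1.1425


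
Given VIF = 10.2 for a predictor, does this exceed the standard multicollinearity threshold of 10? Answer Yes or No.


The threshold is 10.
VIF = 10.2 is >= 10.
Multicollinearity indication: Yes.

Yes


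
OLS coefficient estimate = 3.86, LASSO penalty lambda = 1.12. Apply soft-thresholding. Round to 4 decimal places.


Check: |3.86| = 3.86 vs lambda = 1.12.
Since |beta| > lambda, coefficient = sign(beta)*(|beta| - lambda) = 2.7400.
Soft-thresholded coefficient = 2.7400.

2.7400


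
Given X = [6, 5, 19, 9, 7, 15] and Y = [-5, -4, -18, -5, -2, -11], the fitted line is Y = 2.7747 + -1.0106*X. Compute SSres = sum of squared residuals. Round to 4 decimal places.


Compute predicted values, then residuals = yi - yhat_i.
Residuals: [-1.7111, -1.7217, -1.5733, 1.3207, 2.2995, 1.3843].
SSres = sum(residual^2) = 17.3156.

17.3156


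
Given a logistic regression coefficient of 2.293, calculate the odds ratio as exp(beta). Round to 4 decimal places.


The odds ratio is computed as:
OR = e^(2.293) = 9.9046.

9.9046


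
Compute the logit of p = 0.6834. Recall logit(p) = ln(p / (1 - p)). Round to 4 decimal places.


Compute the odds: 0.6834/0.3166 = 2.1586.
Take the natural log: ln(2.1586) = 0.7694.

0.7694


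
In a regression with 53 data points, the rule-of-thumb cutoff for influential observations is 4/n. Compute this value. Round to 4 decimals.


Using the rule of thumb:
Threshold = 4 / 53 = 0.0755.

0.0755


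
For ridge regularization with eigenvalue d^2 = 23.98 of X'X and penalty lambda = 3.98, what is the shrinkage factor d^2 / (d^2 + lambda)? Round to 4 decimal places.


Compute the denominator: 23.98 + 3.98 = 27.9600.
Shrinkage factor = 23.98 / 27.9600 = 0.8577.

0.8577


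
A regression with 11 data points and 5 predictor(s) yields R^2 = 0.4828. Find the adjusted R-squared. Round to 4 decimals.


Plug in: Adj R^2 = 1 - (1 - 0.4828) * 10/5.
= 1 - 0.5172 * 10/5
= 1 - 5.1720 / 5
= 1 - 1.0344 = -0.0344.

-0.0344


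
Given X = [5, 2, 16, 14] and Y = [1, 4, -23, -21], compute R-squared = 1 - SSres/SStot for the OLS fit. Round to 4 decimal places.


After computing the OLS fit (b0=9.4667, b1=-2.0775):
SSres = 7.9171, SStot = 606.7500.
R^2 = 1 - 7.9171/606.7500 = 0.9870.

0.9870


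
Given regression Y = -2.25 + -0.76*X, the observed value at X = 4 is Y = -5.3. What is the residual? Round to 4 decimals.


Compute yhat = -2.25 + (-0.76)(4) = -5.2900.
Residual = actual - predicted = -5.3 - -5.2900 = -0.0100.

-0.0100


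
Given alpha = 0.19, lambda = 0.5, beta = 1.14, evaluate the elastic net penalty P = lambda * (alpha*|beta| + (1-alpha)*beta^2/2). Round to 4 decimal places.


Compute:
L1 = 0.19 * 1.14 = 0.2166.
L2 = 0.81 * 1.14^2 / 2 = 0.5263.
Penalty = 0.5 * (0.2166 + 0.5263) = 0.3715.

0.3715


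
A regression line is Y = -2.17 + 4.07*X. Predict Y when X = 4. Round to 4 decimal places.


Substitute X = 4 into the equation:
Y = -2.17 + 4.07 * 4 = -2.17 + 16.2800 = 14.1100.

14.1100


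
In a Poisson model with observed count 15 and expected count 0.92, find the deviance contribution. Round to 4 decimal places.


Compute y*ln(y/mu) = 15*ln(15/0.92) = 15*2.791432 = 41.871480.
y - mu = 14.08.
D = 2*(41.871480 - (14.08)) = 55.582960, which rounds to 55.5830.

55.5830


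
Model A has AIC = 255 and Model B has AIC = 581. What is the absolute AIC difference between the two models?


Compute |255 - 581| = 326.
Model A has the smaller AIC.

326


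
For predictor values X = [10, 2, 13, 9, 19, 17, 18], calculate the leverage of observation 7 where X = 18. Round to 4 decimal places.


Compute xbar = 12.5714 with n = 7 observations.
SXX = 221.7143.
Leverage = 1/7 + (18 - 12.5714)^2/221.7143 = 0.2758.

0.2758


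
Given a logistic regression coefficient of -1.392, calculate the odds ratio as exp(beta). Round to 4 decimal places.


Odds ratio = exp(beta) = exp(-1.392).
= 0.2486.

0.2486


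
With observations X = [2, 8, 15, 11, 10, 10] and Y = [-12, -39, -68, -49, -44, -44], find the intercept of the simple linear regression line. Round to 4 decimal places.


First find the slope: b1 = -4.2226.
Means: xbar = 9.3333, ybar = -42.6667.
b0 = ybar - b1 * xbar = -42.6667 - -4.2226 * 9.3333 = -3.2555.

-3.2555


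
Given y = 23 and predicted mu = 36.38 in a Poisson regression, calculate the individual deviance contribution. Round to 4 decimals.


y/mu = 23/36.38 = 0.632216 (approx.), and ln(23/36.38) = -0.458525.
y * ln(y/mu) = 23 * -0.458525 = -10.546075.
y - mu = -13.38.
D = 2 * (-10.546075 - -13.38) = 5.667850, which rounds to 5.6679.

5.6679


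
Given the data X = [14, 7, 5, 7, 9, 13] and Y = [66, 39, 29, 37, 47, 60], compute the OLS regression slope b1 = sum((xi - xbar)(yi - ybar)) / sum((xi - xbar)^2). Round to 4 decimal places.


First compute the means: xbar = 9.1667, ybar = 46.3333.
Then S_xx = sum((xi - xbar)^2) = 64.8333.
S_xy = sum((xi - xbar)(yi - ybar)) = 255.6667.
b1 = S_xy / S_xx = 255.6667 / 64.8333 = 3.9434.

3.9434


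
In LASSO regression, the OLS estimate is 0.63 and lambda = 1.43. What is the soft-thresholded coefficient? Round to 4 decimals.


|beta_OLS| = 0.63.
lambda = 1.43.
Since |beta| <= lambda, the coefficient is set to 0.
Result = 0.0000.

0.0000


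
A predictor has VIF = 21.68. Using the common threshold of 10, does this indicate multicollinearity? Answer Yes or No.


Check: VIF = 21.68 vs threshold = 10.
Since 21.68 >= 10, the answer is Yes.

Yes


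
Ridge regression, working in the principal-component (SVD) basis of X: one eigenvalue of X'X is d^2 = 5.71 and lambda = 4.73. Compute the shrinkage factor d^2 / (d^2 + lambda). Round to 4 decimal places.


Compute the denominator: 5.71 + 4.73 = 10.4400.
Shrinkage factor = 5.71 / 10.4400 = 0.5469.

0.5469


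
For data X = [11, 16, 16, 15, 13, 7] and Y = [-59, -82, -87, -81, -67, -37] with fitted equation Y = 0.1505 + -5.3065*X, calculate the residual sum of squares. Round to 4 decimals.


Compute predicted values, then residuals = yi - yhat_i.
Residuals: [-0.7790, 2.7535, -2.2465, -1.5530, 1.8340, -0.0050].
SSres = sum(residual^2) = 19.0108.

19.0108


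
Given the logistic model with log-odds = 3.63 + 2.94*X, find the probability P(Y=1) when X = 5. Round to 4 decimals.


Linear predictor: z = 3.63 + 2.94 * 5 = 18.3300.
P = 1/(1 + exp(-18.3300)) = 1/(1 + 0.0000) = 1.0000.

1.0000


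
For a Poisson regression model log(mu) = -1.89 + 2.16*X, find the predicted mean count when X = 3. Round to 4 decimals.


Compute eta = -1.89 + 2.16 * 3 = 4.5900.
Apply inverse link: mu = e^4.5900 = 98.4944.

98.4944


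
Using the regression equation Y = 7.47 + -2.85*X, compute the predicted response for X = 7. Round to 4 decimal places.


Plug X = 7 into Y = 7.47 + -2.85*X:
Y = 7.47 + -19.9500 = -12.4800.

-12.4800


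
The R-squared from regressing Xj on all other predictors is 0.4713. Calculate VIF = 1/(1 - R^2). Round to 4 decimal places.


VIF = 1 / (1 - 0.4713).
= 1 / 0.5287 = 1.8914.

1.8914


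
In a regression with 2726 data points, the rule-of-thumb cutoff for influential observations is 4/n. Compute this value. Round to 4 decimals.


The threshold is 4/n.
4/2726 = 0.0015.

0.0015


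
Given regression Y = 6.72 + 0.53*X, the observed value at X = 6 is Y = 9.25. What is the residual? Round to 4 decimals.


Compute yhat = 6.72 + (0.53)(6) = 9.9000.
Residual = actual - predicted = 9.25 - 9.9000 = -0.6500.

-0.6500


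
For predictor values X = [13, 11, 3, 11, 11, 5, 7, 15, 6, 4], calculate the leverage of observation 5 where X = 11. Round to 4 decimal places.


Mean of X: xbar = 8.6000.
SXX = 152.4000.
For X = 11: h = 1/10 + (11 - 8.6000)^2/152.4000 = 0.1378.

0.1378


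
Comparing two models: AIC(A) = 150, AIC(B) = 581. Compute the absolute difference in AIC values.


Absolute difference = |150 - 581| = 431.
The model with lower AIC (A) is preferred.

431


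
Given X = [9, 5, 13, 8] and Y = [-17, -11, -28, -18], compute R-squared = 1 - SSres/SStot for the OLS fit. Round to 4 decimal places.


Fit the OLS line: b0 = -0.1985, b1 = -2.0916.
SSres = 5.7252.
SStot = 149.0000.
R^2 = 1 - 5.7252/149.0000 = 0.9616.

0.9616


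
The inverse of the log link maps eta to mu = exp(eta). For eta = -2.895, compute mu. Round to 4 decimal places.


mu = exp(eta) = exp(-2.895).
= 0.0553.

0.0553


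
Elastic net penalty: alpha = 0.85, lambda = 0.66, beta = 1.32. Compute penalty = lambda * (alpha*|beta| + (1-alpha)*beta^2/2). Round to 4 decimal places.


Compute:
L1 = 0.85 * 1.32 = 1.1220.
L2 = 0.15 * 1.32^2 / 2 = 0.1307.
Penalty = 0.66 * (1.1220 + 0.1307) = 0.8268.

0.8268


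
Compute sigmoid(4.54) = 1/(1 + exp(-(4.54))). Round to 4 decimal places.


Compute exp(-4.5400) = 0.0107.
Sigmoid = 1 / (1 + 0.0107) = 1 / 1.0107 = 0.9894.

0.9894


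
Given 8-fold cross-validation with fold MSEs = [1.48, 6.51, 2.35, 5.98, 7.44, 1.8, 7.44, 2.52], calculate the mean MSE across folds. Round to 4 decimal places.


Total MSE across folds = 35.5200.
CV-MSE = 35.5200/8 = 4.4400.

4.4400


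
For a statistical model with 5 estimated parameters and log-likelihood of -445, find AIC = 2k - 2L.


Compute:
2k = 2*5 = 10.
-2*loglik = -2*(-445) = 890.
AIC = 10 + 890 = 900.

900


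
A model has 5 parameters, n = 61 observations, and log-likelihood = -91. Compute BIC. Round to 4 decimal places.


Compute k*ln(n) = 5*ln(61) = 5*4.110874 = 20.554370.
Then -2*loglik = 182.
BIC = 20.554370 + 182 = 202.554370, which rounds to 202.5544.

202.5544


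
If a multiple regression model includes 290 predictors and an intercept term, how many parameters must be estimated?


Each predictor gets one coefficient, plus one intercept.
Total parameters = 290 + 1 = 291.

291


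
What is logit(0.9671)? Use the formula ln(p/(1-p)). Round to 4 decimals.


1 - p = 0.0329.
p/(1-p) = 29.3951.
logit = ln(29.3951) = 3.3808.

3.3808


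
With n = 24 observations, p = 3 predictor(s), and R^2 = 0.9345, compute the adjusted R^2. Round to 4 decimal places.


Plug in: Adj R^2 = 1 - (1 - 0.9345) * 23/20.
= 1 - 0.0655 * 23/20
= 1 - 1.5065 / 20
= 1 - 0.0753 = 0.9247.

0.9247


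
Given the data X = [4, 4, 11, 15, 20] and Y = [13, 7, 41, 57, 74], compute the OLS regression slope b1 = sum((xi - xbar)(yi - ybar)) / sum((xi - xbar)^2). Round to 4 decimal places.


The sample means are xbar = 10.8000 and ybar = 38.4000.
Compute S_xx = 194.8000 and S_xy = 792.4000.
Slope b1 = S_xy / S_xx = 792.4000 / 194.8000 = 4.0678.

4.0678


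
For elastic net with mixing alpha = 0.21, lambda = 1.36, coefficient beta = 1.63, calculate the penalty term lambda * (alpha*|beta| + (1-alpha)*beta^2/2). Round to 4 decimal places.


L1 component = 0.21 * |1.63| = 0.3423.
L2 component = 0.79 * 1.63^2 / 2 = 1.0495.
Penalty = 1.36 * (0.3423 + 1.0495) = 1.36 * 1.3918 = 1.8928.

1.8928


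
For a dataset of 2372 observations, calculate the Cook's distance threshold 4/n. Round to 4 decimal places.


Cook's distance cutoff = 4/n = 4/2372.
= 0.0017.

0.0017


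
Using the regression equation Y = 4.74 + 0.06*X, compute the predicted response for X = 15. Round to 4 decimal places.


Predicted value:
Y = 4.74 + (0.06)(15) = 4.74 + 0.9000 = 5.6400.

5.6400


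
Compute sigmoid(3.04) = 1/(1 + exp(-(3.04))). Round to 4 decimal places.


First, exp(-3.0400) = 0.0478.
Then sigma(z) = 1/(1 + 0.0478) = 0.9543.

0.9543


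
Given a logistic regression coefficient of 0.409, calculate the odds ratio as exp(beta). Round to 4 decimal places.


exp(0.409) = 1.5053.
So the odds ratio is 1.5053.

1.5053


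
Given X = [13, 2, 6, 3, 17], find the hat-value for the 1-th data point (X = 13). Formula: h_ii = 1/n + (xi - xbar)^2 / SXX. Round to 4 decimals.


n = 5, xbar = 8.2000.
SXX = sum((xi - xbar)^2) = 170.8000.
h = 1/5 + (13 - 8.2000)^2 / 170.8000 = 0.3349.

0.3349


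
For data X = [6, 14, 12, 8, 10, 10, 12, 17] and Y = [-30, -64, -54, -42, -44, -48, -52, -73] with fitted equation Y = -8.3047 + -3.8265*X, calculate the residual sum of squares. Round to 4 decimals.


For each point, residual = actual - predicted.
Residuals: [1.2637, -2.1243, 0.2227, -3.0833, 2.5697, -1.4303, 2.2227, 0.3552].
Sum of squared residuals = 29.3816.

29.3816


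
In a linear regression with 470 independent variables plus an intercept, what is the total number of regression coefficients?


Total coefficients = number of predictors + 1 (for the intercept).
= 470 + 1 = 471.

471


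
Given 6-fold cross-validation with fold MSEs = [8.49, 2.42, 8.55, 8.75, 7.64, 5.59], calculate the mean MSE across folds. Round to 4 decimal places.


Total MSE across folds = 41.4400.
CV-MSE = 41.4400/6 = 6.9067.

6.9067


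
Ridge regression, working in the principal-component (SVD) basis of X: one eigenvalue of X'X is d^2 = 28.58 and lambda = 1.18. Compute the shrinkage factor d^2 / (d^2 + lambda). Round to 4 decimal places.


d^2 + lambda = 28.58 + 1.18 = 29.7600.
Shrinkage factor = 28.58/29.7600 = 0.9603.

0.9603


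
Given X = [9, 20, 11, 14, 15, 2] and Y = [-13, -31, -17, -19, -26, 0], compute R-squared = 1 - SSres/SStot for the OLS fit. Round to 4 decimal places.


The fitted line is Y = 2.9599 + -1.7431*X.
SSres = 15.6682, SStot = 583.3333.
R^2 = 1 - SSres/SStot = 0.9731.

0.9731


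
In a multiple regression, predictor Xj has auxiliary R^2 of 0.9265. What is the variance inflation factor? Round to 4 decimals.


Using VIF = 1/(1 - R^2_j):
1 - 0.9265 = 0.0735.
VIF = 13.6054.

13.6054


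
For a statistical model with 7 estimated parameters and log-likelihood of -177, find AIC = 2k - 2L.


AIC = 2k - 2*loglik = 2(7) - 2(-177).
= 14 + 354 = 368.

368


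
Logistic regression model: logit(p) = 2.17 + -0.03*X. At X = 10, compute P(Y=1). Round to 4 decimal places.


z = 2.17 + -0.03 * 10 = 1.8700.
Sigmoid: P = 1 / (1 + exp(-1.8700)) = 0.8665.

0.8665


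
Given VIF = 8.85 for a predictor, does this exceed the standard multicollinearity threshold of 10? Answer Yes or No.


The threshold is 10.
VIF = 8.85 is < 10.
Multicollinearity indication: No.

No


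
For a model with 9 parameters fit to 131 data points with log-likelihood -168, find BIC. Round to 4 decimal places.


k * ln(n) = 9 * ln(131) = 9 * 4.875197 = 43.876773.
-2 * loglik = -2 * (-168) = 336.
BIC = 43.876773 + 336 = 379.876773, which rounds to 379.8768.

379.8768


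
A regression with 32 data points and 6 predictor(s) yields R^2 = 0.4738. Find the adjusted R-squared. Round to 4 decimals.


Adjusted R^2 = 1 - (1 - R^2) * (n-1)/(n-p-1).
(1 - R^2) = 0.5262.
(n-1)/(n-p-1) = 31/25.
(1 - R^2) * (n-1) = 0.5262 * 31 = 16.3122.
Divide by (n-p-1): 16.3122 / 25 = 0.6525.
Adj R^2 = 1 - 0.6525 = 0.3475.

0.3475


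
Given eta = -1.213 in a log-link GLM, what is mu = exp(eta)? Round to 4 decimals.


mu = exp(eta) = exp(-1.213).
= 0.2973.

0.2973


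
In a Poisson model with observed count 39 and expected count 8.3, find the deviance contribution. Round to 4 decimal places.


y/mu = 39/8.3 = 4.698795 (approx.), and ln(39/8.3) = 1.547306.
y * ln(y/mu) = 39 * 1.547306 = 60.344934.
y - mu = 30.7.
D = 2 * (60.344934 - 30.7) = 59.289868, which rounds to 59.2899.

59.2899


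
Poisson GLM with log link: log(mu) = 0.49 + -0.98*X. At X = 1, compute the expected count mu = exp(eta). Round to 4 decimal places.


Compute eta = 0.49 + -0.98 * 1 = -0.4900.
Apply inverse link: mu = e^-0.4900 = 0.6126.

0.6126


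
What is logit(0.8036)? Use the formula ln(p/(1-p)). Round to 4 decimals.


Compute the odds: 0.8036/0.1964 = 4.0916.
Take the natural log: ln(4.0916) = 1.4089.

1.4089


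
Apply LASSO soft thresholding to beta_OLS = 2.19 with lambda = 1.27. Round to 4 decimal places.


|beta_OLS| = 2.19.
lambda = 1.27.
Since |beta| > lambda, coefficient = sign(beta)*(|beta| - lambda) = 0.9200.
Result = 0.9200.

0.9200


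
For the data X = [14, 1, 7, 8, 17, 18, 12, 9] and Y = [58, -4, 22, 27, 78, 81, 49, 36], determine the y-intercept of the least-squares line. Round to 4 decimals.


First find the slope: b1 = 5.1174.
Means: xbar = 10.7500, ybar = 43.3750.
b0 = ybar - b1 * xbar = 43.3750 - 5.1174 * 10.7500 = -11.6376.

-11.6376


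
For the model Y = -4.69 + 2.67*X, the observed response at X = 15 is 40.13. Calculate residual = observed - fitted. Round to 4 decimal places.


Compute yhat = -4.69 + (2.67)(15) = 35.3600.
Residual = actual - predicted = 40.13 - 35.3600 = 4.7700.

4.7700


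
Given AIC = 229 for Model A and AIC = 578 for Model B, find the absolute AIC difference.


Absolute difference = |229 - 578| = 349.
The model with lower AIC (A) is preferred.

349


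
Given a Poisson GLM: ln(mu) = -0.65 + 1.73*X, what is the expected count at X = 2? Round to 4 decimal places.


Compute eta = -0.65 + 1.73 * 2 = 2.8100.
Apply inverse link: mu = e^2.8100 = 16.6099.

16.6099


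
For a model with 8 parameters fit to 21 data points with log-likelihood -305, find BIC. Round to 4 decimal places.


Compute k*ln(n) = 8*ln(21) = 8*3.044522 = 24.356176.
Then -2*loglik = 610.
BIC = 24.356176 + 610 = 634.356176, which rounds to 634.3562.

634.3562
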